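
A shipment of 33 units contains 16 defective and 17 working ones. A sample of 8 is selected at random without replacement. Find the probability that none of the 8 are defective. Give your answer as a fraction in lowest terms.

85/48546

There are C(33,8) = 13884156 possible selections.
Selections with no defective (all working): C(17,8) = 24310.
Probability = 24310/13884156 = 85/48546.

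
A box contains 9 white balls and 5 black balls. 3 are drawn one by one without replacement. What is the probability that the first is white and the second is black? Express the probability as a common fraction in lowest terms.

45/182

Multiply the conditional probabilities at each draw: 9/14 · 5/13 = 45/182.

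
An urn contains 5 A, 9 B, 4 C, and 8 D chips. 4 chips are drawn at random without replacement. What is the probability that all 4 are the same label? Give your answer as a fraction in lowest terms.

101/7475

There are C(26,4) = 14950 ways to draw 4 chips.
All same label: C(5,4) + C(9,4) + C(4,4) + C(8,4) = 5 + 126 + 1 + 70 = 202.
Probability = 202/14950 = 101/7475.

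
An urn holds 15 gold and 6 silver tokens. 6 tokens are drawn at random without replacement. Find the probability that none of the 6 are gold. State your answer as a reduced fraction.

1/54264

There are C(21,6) = 54264 possible selections.
Selections with no gold (all silver): C(6,6) = 1.
Probability = 1/54264.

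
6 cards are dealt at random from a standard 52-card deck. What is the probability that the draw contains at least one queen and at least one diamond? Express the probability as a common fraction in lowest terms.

6772177/20358520

There are C(52,6) = 20358520 possible draws.
By inclusion-exclusion on the complements, draws missing all queens or all diamonds: C(48,6) + C(39,6) − C(36,6) = 12271512 + 3262623 − 1947792 = 13586343.
So draws with at least one of each: 20358520 − 13586343 = 6772177, probability 6772177/20358520.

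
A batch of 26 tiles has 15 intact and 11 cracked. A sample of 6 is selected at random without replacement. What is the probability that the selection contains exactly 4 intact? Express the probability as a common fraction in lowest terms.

Total number of selections: C(26,6) = 230230.
Selections with exactly 4 intact: choose 4 of the 15 intact and 2 of the 11 cracked, C(15,4)·C(11,2) = 1365·55 = 75075.
Probability = 75075/230230 = 15/46.

15/46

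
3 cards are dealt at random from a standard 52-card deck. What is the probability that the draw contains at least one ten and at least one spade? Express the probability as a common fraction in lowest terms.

33/260

There are C(52,3) = 22100 possible draws.
By inclusion-exclusion on the complements, draws missing all tens or all spades: C(48,3) + C(39,3) − C(36,3) = 17296 + 9139 − 7140 = 19295.
So draws with at least one of each: 22100 − 19295 = 2805, probability 2805/22100 = 33/260.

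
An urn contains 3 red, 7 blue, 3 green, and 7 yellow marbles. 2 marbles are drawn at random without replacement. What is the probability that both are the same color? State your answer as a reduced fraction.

24/95

There are C(20,2) = 190 ways to draw 2 marbles.
All same color: C(3,2) + C(7,2) + C(3,2) + C(7,2) = 3 + 21 + 3 + 21 = 48.
Probability = 48/190 = 24/95.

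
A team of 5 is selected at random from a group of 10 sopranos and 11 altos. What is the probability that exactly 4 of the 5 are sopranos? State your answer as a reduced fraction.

Total number of selections: C(21,5) = 20349.
Selections with exactly 4 sopranos: choose 4 of the 10 sopranos and 1 of the 11 altos, C(10,4)·C(11,1) = 210·11 = 2310.
Probability = 2310/20349 = 110/969.

110/969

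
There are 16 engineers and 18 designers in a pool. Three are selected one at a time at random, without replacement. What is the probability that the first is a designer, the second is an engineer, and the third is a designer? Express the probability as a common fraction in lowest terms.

3/22

Multiply the conditional probabilities at each draw: 18/34 · 16/33 · 17/32 = 4896/35904 = 3/22.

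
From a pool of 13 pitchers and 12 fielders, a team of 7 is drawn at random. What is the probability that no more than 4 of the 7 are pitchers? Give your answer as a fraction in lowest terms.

679/874

There are C(25,7) = 480700 ways to choose the 7.
Favorable selections (no more than 4 pitchers): C(13,0)·C(12,7) + C(13,1)·C(12,6) + C(13,2)·C(12,5) + C(13,3)·C(12,4) + C(13,4)·C(12,3) = 792 + 12012 + 61776 + 141570 + 157300 = 373450.
Probability = 373450/480700 = 679/874.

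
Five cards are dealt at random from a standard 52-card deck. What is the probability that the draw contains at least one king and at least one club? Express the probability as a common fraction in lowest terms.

229297/866320

There are C(52,5) = 2598960 possible draws.
By inclusion-exclusion on the complements, draws missing all kings or all clubs: C(48,5) + C(39,5) − C(36,5) = 1712304 + 575757 − 376992 = 1911069.
So draws with at least one of each: 2598960 − 1911069 = 687891, probability 687891/2598960 = 229297/866320.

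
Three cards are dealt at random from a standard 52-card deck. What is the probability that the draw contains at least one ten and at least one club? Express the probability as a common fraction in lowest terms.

There are C(52,3) = 22100 possible draws.
By inclusion-exclusion on the complements, draws missing all tens or all clubs: C(48,3) + C(39,3) − C(36,3) = 17296 + 9139 − 7140 = 19295.
So draws with at least one of each: 22100 − 19295 = 2805, probability 2805/22100 = 33/260.

33/260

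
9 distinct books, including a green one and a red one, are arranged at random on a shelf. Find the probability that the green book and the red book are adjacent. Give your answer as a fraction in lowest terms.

2/9

There are 9! = 362880 arrangements.
Treat the green book and the red book as a block: 8! arrangements of the blocks × 2 orders within the block = 2·40320 = 80640.
Probability = 80640/362880 = 2/9.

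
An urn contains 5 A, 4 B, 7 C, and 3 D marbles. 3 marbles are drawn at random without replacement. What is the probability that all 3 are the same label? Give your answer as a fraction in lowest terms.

There are C(19,3) = 969 ways to draw 3 marbles.
All same label: C(5,3) + C(4,3) + C(7,3) + C(3,3) = 10 + 4 + 35 + 1 = 50.
Probability = 50/969.

50/969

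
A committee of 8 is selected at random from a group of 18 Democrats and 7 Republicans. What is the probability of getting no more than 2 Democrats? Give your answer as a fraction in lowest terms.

There are C(25,8) = 1081575 ways to choose the 8.
Favorable selections (no more than 2 Democrats): C(18,1)·C(7,7) + C(18,2)·C(7,6) = 18 + 1071 = 1089.
Probability = 1089/1081575 = 11/10925.

11/10925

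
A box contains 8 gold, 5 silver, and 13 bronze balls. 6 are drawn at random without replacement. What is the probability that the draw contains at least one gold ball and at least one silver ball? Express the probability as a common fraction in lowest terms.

79559/115115

There are C(26,6) = 230230 possible draws.
By inclusion-exclusion on the complements, draws missing all gold or all silver: C(18,6) + C(21,6) − C(13,6) = 18564 + 54264 − 1716 = 71112.
So draws with at least one of each: 230230 − 71112 = 159118, probability 159118/230230 = 79559/115115.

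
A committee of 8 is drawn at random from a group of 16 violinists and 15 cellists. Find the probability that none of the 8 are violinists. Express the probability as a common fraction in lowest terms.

There are C(31,8) = 7888725 possible selections.
Selections with no violinists (all cellists): C(15,8) = 6435.
Probability = 6435/7888725 = 11/13485.

11/13485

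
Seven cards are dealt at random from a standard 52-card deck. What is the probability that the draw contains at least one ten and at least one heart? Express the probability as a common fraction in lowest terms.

53122231/133784560

There are C(52,7) = 133784560 possible draws.
By inclusion-exclusion on the complements, draws missing all tens or all hearts: C(48,7) + C(39,7) − C(36,7) = 73629072 + 15380937 − 8347680 = 80662329.
So draws with at least one of each: 133784560 − 80662329 = 53122231, probability 53122231/133784560.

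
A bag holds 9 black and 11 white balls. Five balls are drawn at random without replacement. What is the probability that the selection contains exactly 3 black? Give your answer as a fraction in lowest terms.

There are C(20,5) = 15504 ways to choose 5 from 20.
Selections with exactly 3 black: choose 3 of the 9 black and 2 of the 11 white, C(9,3)·C(11,2) = 84·55 = 4620.
Probability = 4620/15504 = 385/1292.

385/1292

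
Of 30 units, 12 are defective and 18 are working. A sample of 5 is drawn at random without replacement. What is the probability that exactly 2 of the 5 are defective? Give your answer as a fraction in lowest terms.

2992/7917

Total number of selections: C(30,5) = 142506.
Selections with exactly 2 defective: choose 2 of the 12 defective and 3 of the 18 working, C(12,2)·C(18,3) = 66·816 = 53856.
Probability = 53856/142506 = 2992/7917.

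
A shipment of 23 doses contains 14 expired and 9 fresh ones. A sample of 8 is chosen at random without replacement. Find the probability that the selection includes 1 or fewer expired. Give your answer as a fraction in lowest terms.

9/8602

There are C(23,8) = 490314 ways to choose the 8.
Favorable selections (1 or fewer expired): C(14,0)·C(9,8) + C(14,1)·C(9,7) = 9 + 504 = 513.
Probability = 513/490314 = 9/8602.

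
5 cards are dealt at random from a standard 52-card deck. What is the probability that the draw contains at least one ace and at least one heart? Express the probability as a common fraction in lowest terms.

There are C(52,5) = 2598960 possible draws.
By inclusion-exclusion on the complements, draws missing all aces or all hearts: C(48,5) + C(39,5) − C(36,5) = 1712304 + 575757 − 376992 = 1911069.
So draws with at least one of each: 2598960 − 1911069 = 687891, probability 687891/2598960 = 229297/866320.

229297/866320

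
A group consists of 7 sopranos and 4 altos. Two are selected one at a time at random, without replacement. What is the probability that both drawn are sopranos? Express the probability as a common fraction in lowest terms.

21/55

Multiply the conditional probabilities at each draw: 7/11 · 6/10 = 42/110 = 21/55.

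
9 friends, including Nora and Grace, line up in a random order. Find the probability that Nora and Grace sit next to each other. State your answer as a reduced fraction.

2/9

There are 9! = 362880 arrangements.
Treat Nora and Grace as a block: 8! arrangements of the blocks × 2 orders within the block = 2·40320 = 80640.
Probability = 80640/362880 = 2/9.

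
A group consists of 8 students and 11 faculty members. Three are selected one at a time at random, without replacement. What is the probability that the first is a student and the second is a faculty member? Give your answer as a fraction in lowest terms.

44/171

Multiply the conditional probabilities at each draw: 8/19 · 11/18 = 88/342 = 44/171.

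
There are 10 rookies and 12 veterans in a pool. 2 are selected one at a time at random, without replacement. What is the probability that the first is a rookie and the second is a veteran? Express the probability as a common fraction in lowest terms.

Multiply the conditional probabilities at each draw: 10/22 · 12/21 = 120/462 = 20/77.

20/77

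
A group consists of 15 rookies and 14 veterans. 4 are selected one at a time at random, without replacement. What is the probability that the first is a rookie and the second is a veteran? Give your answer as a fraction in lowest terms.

Multiply the conditional probabilities at each draw: 15/29 · 14/28 = 210/812 = 15/58.

15/58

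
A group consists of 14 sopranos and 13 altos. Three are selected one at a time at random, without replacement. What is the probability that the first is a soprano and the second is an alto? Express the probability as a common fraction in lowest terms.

Multiply the conditional probabilities at each draw: 14/27 · 13/26 = 182/702 = 7/27.

7/27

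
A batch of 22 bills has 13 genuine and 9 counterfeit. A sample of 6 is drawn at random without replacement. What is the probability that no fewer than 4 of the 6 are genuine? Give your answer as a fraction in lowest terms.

There are C(22,6) = 74613 ways to choose the 6.
Favorable selections (no fewer than 4 genuine): C(13,4)·C(9,2) + C(13,5)·C(9,1) + C(13,6)·C(9,0) = 25740 + 11583 + 1716 = 39039.
Probability = 39039/74613 = 169/323.

169/323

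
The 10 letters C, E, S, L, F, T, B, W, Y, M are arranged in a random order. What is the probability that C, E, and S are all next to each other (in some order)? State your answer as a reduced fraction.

There are 10! = 3628800 arrangements.
Treat the three as one block: 8! placements × 3! orders within the block = 40320·6 = 241920.
Probability = 241920/3628800 = 1/15.

1/15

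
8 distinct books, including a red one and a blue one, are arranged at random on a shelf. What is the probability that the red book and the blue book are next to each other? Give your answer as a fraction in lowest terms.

1/4

There are 8! = 40320 arrangements.
Treat the red book and the blue book as a block: 7! arrangements of the blocks × 2 orders within the block = 2·5040 = 10080.
Probability = 10080/40320 = 1/4.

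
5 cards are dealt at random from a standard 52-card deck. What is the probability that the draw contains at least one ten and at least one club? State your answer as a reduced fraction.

There are C(52,5) = 2598960 possible draws.
By inclusion-exclusion on the complements, draws missing all tens or all clubs: C(48,5) + C(39,5) − C(36,5) = 1712304 + 575757 − 376992 = 1911069.
So draws with at least one of each: 2598960 − 1911069 = 687891, probability 687891/2598960 = 229297/866320.

229297/866320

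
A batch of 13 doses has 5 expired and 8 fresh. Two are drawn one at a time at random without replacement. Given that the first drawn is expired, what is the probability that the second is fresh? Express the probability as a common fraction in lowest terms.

2/3

After removing one expired, 12 remain: 4 expired and 8 fresh.
So the probability the next is fresh is 8/12 = 2/3.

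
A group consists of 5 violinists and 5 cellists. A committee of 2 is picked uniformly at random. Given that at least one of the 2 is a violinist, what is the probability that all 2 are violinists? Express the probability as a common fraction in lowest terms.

2/7

Work in counts. Selections with at least one violinist: C(10,2) − C(5,2) = 45 − 10 = 35.
Of those, selections where all 2 are violinists: C(5,2) = 10.
Conditional probability = 10/35 = 2/7.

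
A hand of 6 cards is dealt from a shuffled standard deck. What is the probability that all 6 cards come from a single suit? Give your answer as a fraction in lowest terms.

There are C(52,6) = 20358520 possible 6-card hands.
Hands of one suit: 4 suits × C(13,6) = 4·1716 = 6864.
Probability = 6864/20358520 = 66/195755.

66/195755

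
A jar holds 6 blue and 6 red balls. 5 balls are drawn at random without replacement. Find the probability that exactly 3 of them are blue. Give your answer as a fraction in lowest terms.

The sample space is all 5-subsets of the 12: C(12,5) = 792.
Selections with exactly 3 blue: choose 3 of the 6 blue and 2 of the 6 red, C(6,3)·C(6,2) = 20·15 = 300.
Probability = 300/792 = 25/66.

25/66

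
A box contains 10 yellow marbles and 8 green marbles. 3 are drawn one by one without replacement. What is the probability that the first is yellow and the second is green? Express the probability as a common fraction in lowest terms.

40/153

Multiply the conditional probabilities at each draw: 10/18 · 8/17 = 80/306 = 40/153.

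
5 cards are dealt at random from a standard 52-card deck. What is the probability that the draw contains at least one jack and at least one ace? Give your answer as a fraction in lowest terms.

There are C(52,5) = 2598960 possible draws.
By inclusion-exclusion on the complements, draws missing all jacks or all aces: C(48,5) + C(48,5) − C(44,5) = 1712304 + 1712304 − 1086008 = 2338600.
So draws with at least one of each: 2598960 − 2338600 = 260360, probability 260360/2598960 = 6509/64974.

6509/64974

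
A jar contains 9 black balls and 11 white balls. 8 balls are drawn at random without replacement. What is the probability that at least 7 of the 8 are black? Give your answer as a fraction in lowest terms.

27/8398

Total selections: C(20,8) = 125970.
Favorable selections (at least 7 black): C(9,7)·C(11,1) + C(9,8)·C(11,0) = 396 + 9 = 405.
Probability = 405/125970 = 27/8398.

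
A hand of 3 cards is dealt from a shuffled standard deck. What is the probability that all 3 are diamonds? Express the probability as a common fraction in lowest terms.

There are C(52,3) = 22100 possible 3-card hands.
Hands that are all diamonds: C(13,3) = 286.
Probability = 286/22100 = 11/850.

11/850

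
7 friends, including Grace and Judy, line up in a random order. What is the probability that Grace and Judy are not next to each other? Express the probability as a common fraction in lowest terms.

5/7

There are 7! = 5040 arrangements.
Arrangements with Grace and Judy adjacent: 2·6! = 1440.
So not adjacent: 5040 − 1440 = 3600, probability 3600/5040 = 5/7.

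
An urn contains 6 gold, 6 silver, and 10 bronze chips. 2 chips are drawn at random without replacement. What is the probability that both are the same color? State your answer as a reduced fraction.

25/77

There are C(22,2) = 231 ways to draw 2 chips.
All same color: C(6,2) + C(6,2) + C(10,2) = 15 + 15 + 45 = 75.
Probability = 75/231 = 25/77.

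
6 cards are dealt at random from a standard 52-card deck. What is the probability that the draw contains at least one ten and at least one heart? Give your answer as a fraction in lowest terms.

6772177/20358520

There are C(52,6) = 20358520 possible draws.
By inclusion-exclusion on the complements, draws missing all tens or all hearts: C(48,6) + C(39,6) − C(36,6) = 12271512 + 3262623 − 1947792 = 13586343.
So draws with at least one of each: 20358520 − 13586343 = 6772177, probability 6772177/20358520.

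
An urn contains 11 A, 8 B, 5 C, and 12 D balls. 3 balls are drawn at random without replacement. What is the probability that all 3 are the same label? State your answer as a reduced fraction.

451/7140

There are C(36,3) = 7140 ways to draw 3 balls.
All same label: C(11,3) + C(8,3) + C(5,3) + C(12,3) = 165 + 56 + 10 + 220 = 451.
Probability = 451/7140.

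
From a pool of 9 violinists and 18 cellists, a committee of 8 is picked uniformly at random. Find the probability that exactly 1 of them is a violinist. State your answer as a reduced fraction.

The sample space is all 8-subsets of the 27: C(27,8) = 2220075.
Selections with exactly 1 violinist: choose 1 of the 9 violinists and 7 of the 18 cellists, C(9,1)·C(18,7) = 9·31824 = 286416.
Probability = 286416/2220075 = 816/6325.

816/6325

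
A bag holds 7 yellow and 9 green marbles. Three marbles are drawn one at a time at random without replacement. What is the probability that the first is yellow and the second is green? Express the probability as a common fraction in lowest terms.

Multiply the conditional probabilities at each draw: 7/16 · 9/15 = 63/240 = 21/80.

21/80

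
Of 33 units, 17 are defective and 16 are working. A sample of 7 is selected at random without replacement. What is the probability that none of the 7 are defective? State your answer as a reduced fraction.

There are C(33,7) = 4272048 possible selections.
Selections with no defective (all working): C(16,7) = 11440.
Probability = 11440/4272048 = 65/24273.

65/24273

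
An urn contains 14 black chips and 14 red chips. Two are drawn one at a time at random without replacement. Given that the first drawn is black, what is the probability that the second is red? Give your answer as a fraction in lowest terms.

After removing one black, 27 remain: 13 black and 14 red.
So the probability the next is red is 14/27.

14/27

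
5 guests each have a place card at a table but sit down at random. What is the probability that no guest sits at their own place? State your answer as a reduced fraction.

There are 5! = 120 seatings.
By inclusion-exclusion, seatings with no fixed points: C(5,0)·5! − C(5,1)·4! + C(5,2)·3! − C(5,3)·2! + C(5,4)·1! − C(5,5)·0! = 44.
Probability = 44/120 = 11/30.

11/30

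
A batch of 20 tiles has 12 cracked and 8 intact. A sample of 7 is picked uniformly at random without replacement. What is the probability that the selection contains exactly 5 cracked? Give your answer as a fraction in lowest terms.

462/1615

There are C(20,7) = 77520 ways to choose 7 from 20.
Selections with exactly 5 cracked: choose 5 of the 12 cracked and 2 of the 8 intact, C(12,5)·C(8,2) = 792·28 = 22176.
Probability = 22176/77520 = 462/1615.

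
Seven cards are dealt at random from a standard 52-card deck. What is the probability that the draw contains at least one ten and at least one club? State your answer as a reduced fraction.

53122231/133784560

There are C(52,7) = 133784560 possible draws.
By inclusion-exclusion on the complements, draws missing all tens or all clubs: C(48,7) + C(39,7) − C(36,7) = 73629072 + 15380937 − 8347680 = 80662329.
So draws with at least one of each: 133784560 − 80662329 = 53122231, probability 53122231/133784560.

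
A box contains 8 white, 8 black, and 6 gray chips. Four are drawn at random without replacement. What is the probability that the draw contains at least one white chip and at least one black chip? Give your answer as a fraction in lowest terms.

5328/7315

There are C(22,4) = 7315 possible draws.
By inclusion-exclusion on the complements, draws missing all white or all black: C(14,4) + C(14,4) − C(6,4) = 1001 + 1001 − 15 = 1987.
So draws with at least one of each: 7315 − 1987 = 5328, probability 5328/7315.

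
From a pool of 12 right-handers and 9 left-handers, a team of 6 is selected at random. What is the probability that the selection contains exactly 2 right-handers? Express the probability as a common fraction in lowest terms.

The sample space is all 6-subsets of the 21: C(21,6) = 54264.
Selections with exactly 2 right-handers: choose 2 of the 12 right-handers and 4 of the 9 left-handers, C(12,2)·C(9,4) = 66·126 = 8316.
Probability = 8316/54264 = 99/646.

99/646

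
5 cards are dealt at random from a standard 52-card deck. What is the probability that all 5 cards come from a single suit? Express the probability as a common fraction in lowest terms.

There are C(52,5) = 2598960 possible 5-card hands.
Hands of one suit: 4 suits × C(13,5) = 4·1287 = 5148.
Probability = 5148/2598960 = 33/16660.

33/16660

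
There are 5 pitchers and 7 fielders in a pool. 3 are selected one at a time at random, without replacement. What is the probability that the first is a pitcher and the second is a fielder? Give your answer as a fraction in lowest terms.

35/132

Multiply the conditional probabilities at each draw: 5/12 · 7/11 = 35/132.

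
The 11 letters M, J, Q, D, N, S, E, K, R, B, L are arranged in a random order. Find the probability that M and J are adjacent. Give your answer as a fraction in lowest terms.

There are 11! = 39916800 arrangements.
Treat M and J as a block: 10! arrangements of the blocks × 2 orders within the block = 2·3628800 = 7257600.
Probability = 7257600/39916800 = 2/11.

2/11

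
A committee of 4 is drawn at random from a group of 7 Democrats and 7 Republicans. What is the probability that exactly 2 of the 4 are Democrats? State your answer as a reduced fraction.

Total number of selections: C(14,4) = 1001.
Selections with exactly 2 Democrats: choose 2 of the 7 Democrats and 2 of the 7 Republicans, C(7,2)·C(7,2) = 21·21 = 441.
Probability = 441/1001 = 63/143.

63/143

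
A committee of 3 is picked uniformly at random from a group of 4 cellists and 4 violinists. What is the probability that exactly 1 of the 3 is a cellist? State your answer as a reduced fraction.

3/7

The sample space is all 3-subsets of the 8: C(8,3) = 56.
Selections with exactly 1 cellist: choose 1 of the 4 cellists and 2 of the 4 violinists, C(4,1)·C(4,2) = 4·6 = 24.
Probability = 24/56 = 3/7.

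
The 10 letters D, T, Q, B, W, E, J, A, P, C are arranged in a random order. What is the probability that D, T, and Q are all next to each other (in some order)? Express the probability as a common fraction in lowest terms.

There are 10! = 3628800 arrangements.
Treat the three as one block: 8! placements × 3! orders within the block = 40320·6 = 241920.
Probability = 241920/3628800 = 1/15.

1/15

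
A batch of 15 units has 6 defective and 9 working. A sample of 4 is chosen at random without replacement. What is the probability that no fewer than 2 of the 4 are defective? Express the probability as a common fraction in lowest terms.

There are C(15,4) = 1365 ways to choose the 4.
Count the complement (fewer than 2 defective): C(6,0)·C(9,4) + C(6,1)·C(9,3) = 126 + 504 = 630.
Probability = 1 − 630/1365 = 735/1365 = 7/13.

7/13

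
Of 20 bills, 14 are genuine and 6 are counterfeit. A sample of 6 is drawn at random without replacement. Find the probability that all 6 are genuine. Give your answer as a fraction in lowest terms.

1001/12920

There are C(20,6) = 38760 possible selections.
Selections with all genuine: C(14,6) = 3003.
Probability = 3003/38760 = 1001/12920.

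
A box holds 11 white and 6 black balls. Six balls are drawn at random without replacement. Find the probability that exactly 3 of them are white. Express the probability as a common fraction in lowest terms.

825/3094

The sample space is all 6-subsets of the 17: C(17,6) = 12376.
Selections with exactly 3 white: choose 3 of the 11 white and 3 of the 6 black, C(11,3)·C(6,3) = 165·20 = 3300.
Probability = 3300/12376 = 825/3094.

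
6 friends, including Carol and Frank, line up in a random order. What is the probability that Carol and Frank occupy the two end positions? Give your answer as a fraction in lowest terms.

1/15

There are 6! = 720 arrangements.
Place Carol and Frank at the ends in 2 ways, arrange the remaining 4 in 4! = 24 ways: 2·24 = 48.
Probability = 48/720 = 1/15.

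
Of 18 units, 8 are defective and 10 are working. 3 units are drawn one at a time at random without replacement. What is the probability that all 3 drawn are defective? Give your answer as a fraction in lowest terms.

7/102

Multiply the conditional probabilities at each draw: 8/18 · 7/17 · 6/16 = 336/4896 = 7/102.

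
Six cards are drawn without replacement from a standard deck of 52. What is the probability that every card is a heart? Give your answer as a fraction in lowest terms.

There are C(52,6) = 20358520 possible 6-card hands.
Hands that are all hearts: C(13,6) = 1716.
Probability = 1716/20358520 = 33/391510.

33/391510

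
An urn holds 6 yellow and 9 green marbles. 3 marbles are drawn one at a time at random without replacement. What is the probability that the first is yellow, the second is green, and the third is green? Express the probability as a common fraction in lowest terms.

72/455

Multiply the conditional probabilities at each draw: 6/15 · 9/14 · 8/13 = 432/2730 = 72/455.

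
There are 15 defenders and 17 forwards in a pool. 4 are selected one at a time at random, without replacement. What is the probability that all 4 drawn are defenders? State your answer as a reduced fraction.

273/7192

Multiply the conditional probabilities at each draw: 15/32 · 14/31 · 13/30 · 12/29 = 32760/863040 = 273/7192.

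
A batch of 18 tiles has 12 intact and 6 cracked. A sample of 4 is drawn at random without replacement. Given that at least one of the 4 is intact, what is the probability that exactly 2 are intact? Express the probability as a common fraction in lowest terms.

Work in counts. Selections with at least one intact: C(18,4) − C(6,4) = 3060 − 15 = 3045.
Of those, selections where exactly 2 are intact: C(12,2)·C(6,2) = 66·15 = 990.
Conditional probability = 990/3045 = 66/203.

66/203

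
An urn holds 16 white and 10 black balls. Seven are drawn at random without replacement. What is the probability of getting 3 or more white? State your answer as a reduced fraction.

15602/16445

Total selections: C(26,7) = 657800.
Favorable selections (3 or more white): C(16,3)·C(10,4) + C(16,4)·C(10,3) + C(16,5)·C(10,2) + C(16,6)·C(10,1) + C(16,7)·C(10,0) = 117600 + 218400 + 196560 + 80080 + 11440 = 624080.
Probability = 624080/657800 = 15602/16445.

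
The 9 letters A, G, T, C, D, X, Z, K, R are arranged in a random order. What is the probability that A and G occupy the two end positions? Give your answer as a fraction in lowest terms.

1/36

There are 9! = 362880 arrangements.
Place A and G at the ends in 2 ways, arrange the remaining 7 in 7! = 5040 ways: 2·5040 = 10080.
Probability = 10080/362880 = 1/36.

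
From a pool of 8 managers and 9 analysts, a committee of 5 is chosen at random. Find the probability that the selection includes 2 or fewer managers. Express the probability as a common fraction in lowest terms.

249/442

There are C(17,5) = 6188 ways to choose the 5.
Favorable selections (2 or fewer managers): C(8,0)·C(9,5) + C(8,1)·C(9,4) + C(8,2)·C(9,3) = 126 + 1008 + 2352 = 3486.
Probability = 3486/6188 = 249/442.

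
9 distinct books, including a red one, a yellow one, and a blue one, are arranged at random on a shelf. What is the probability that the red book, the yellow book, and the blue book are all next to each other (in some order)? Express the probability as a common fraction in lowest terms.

1/12

There are 9! = 362880 arrangements.
Treat the three as one block: 7! placements × 3! orders within the block = 5040·6 = 30240.
Probability = 30240/362880 = 1/12.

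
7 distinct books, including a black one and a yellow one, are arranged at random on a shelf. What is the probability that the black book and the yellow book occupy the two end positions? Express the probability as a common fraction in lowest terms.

1/21

There are 7! = 5040 arrangements.
Place the black book and the yellow book at the ends in 2 ways, arrange the remaining 5 in 5! = 120 ways: 2·120 = 240.
Probability = 240/5040 = 1/21.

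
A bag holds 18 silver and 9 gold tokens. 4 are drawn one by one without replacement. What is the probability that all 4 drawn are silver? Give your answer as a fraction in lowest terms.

Multiply the conditional probabilities at each draw: 18/27 · 17/26 · 16/25 · 15/24 = 73440/421200 = 34/195.

34/195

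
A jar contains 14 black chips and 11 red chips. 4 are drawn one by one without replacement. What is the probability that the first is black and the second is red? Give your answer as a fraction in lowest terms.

Multiply the conditional probabilities at each draw: 14/25 · 11/24 = 154/600 = 77/300.

77/300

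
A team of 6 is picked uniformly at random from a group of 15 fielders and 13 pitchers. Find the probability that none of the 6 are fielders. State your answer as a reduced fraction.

11/2415

There are C(28,6) = 376740 possible selections.
Selections with no fielders (all pitchers): C(13,6) = 1716.
Probability = 1716/376740 = 11/2415.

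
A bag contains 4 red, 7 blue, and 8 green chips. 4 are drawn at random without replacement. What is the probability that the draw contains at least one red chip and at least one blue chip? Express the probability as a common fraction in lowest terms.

1043/1938

There are C(19,4) = 3876 possible draws.
By inclusion-exclusion on the complements, draws missing all red or all blue: C(15,4) + C(12,4) − C(8,4) = 1365 + 495 − 70 = 1790.
So draws with at least one of each: 3876 − 1790 = 2086, probability 2086/3876 = 1043/1938.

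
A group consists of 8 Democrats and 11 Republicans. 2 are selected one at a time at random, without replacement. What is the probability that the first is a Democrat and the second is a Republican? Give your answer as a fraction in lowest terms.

44/171

Multiply the conditional probabilities at each draw: 8/19 · 11/18 = 88/342 = 44/171.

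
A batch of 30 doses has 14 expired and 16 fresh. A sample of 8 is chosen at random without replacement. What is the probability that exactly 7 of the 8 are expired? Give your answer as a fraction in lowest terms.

1408/150075

Total number of selections: C(30,8) = 5852925.
Selections with exactly 7 expired: choose 7 of the 14 expired and 1 of the 16 fresh, C(14,7)·C(16,1) = 3432·16 = 54912.
Probability = 54912/5852925 = 1408/150075.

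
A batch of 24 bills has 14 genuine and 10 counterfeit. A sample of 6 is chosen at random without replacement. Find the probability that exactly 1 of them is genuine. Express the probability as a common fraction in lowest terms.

The sample space is all 6-subsets of the 24: C(24,6) = 134596.
Selections with exactly 1 genuine: choose 1 of the 14 genuine and 5 of the 10 counterfeit, C(14,1)·C(10,5) = 14·252 = 3528.
Probability = 3528/134596 = 126/4807.

126/4807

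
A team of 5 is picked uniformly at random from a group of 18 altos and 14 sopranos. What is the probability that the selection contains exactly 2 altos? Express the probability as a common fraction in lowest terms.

There are C(32,5) = 201376 ways to choose 5 from 32.
Selections with exactly 2 altos: choose 2 of the 18 altos and 3 of the 14 sopranos, C(18,2)·C(14,3) = 153·364 = 55692.
Probability = 55692/201376 = 1989/7192.

1989/7192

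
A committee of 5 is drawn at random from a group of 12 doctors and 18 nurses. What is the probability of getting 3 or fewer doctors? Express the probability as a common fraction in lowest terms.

There are C(30,5) = 142506 ways to choose the 5.
Count the complement (more than 3 doctors): C(12,4)·C(18,1) + C(12,5)·C(18,0) = 8910 + 792 = 9702.
Probability = 1 − 9702/142506 = 132804/142506 = 1054/1131.

1054/1131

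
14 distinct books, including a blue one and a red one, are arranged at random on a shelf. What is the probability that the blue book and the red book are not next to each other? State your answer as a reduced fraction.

There are 14! = 87178291200 arrangements.
Arrangements with the blue book and the red book adjacent: 2·13! = 12454041600.
So not adjacent: 87178291200 − 12454041600 = 74724249600, probability 74724249600/87178291200 = 6/7.

6/7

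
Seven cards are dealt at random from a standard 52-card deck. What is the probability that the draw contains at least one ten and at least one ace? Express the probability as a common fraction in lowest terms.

3105873/16723070

There are C(52,7) = 133784560 possible draws.
By inclusion-exclusion on the complements, draws missing all tens or all aces: C(48,7) + C(48,7) − C(44,7) = 73629072 + 73629072 − 38320568 = 108937576.
So draws with at least one of each: 133784560 − 108937576 = 24846984, probability 24846984/133784560 = 3105873/16723070.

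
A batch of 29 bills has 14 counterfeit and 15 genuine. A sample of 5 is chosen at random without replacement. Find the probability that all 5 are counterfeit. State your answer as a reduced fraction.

There are C(29,5) = 118755 possible selections.
Selections with all counterfeit: C(14,5) = 2002.
Probability = 2002/118755 = 22/1305.

22/1305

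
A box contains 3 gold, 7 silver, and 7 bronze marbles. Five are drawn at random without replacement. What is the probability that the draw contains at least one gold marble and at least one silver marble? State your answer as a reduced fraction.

There are C(17,5) = 6188 possible draws.
By inclusion-exclusion on the complements, draws missing all gold or all silver: C(14,5) + C(10,5) − C(7,5) = 2002 + 252 − 21 = 2233.
So draws with at least one of each: 6188 − 2233 = 3955, probability 3955/6188 = 565/884.

565/884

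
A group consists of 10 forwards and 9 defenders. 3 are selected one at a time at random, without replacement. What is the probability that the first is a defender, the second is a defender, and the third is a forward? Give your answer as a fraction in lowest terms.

40/323

Multiply the conditional probabilities at each draw: 9/19 · 8/18 · 10/17 = 720/5814 = 40/323.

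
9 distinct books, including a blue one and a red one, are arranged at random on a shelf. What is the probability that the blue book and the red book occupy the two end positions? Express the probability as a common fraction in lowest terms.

There are 9! = 362880 arrangements.
Place the blue book and the red book at the ends in 2 ways, arrange the remaining 7 in 7! = 5040 ways: 2·5040 = 10080.
Probability = 10080/362880 = 1/36.

1/36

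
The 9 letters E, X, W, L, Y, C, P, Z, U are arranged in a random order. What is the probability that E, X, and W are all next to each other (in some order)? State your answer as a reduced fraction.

1/12

There are 9! = 362880 arrangements.
Treat the three as one block: 7! placements × 3! orders within the block = 5040·6 = 30240.
Probability = 30240/362880 = 1/12.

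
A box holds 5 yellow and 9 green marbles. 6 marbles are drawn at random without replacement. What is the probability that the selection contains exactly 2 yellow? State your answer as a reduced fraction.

60/143

Total number of selections: C(14,6) = 3003.
Selections with exactly 2 yellow: choose 2 of the 5 yellow and 4 of the 9 green, C(5,2)·C(9,4) = 10·126 = 1260.
Probability = 1260/3003 = 60/143.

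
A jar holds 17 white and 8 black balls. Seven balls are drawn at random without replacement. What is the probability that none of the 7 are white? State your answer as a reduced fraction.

There are C(25,7) = 480700 possible selections.
Selections with no white (all black): C(8,7) = 8.
Probability = 8/480700 = 2/120175.

2/120175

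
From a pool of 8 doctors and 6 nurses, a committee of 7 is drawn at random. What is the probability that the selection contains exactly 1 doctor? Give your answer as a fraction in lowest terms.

The sample space is all 7-subsets of the 14: C(14,7) = 3432.
Selections with exactly 1 doctor: choose 1 of the 8 doctors and 6 of the 6 nurses, C(8,1)·C(6,6) = 8·1 = 8.
Probability = 8/3432 = 1/429.

1/429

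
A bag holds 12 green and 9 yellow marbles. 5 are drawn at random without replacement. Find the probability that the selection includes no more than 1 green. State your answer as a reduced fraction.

There are C(21,5) = 20349 ways to choose the 5.
Favorable selections (no more than 1 green): C(12,0)·C(9,5) + C(12,1)·C(9,4) = 126 + 1512 = 1638.
Probability = 1638/20349 = 26/323.

26/323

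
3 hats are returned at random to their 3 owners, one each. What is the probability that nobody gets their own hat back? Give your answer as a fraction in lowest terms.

There are 3! = 6 assignments.
By inclusion-exclusion, assignments with no fixed points: C(3,0)·3! − C(3,1)·2! + C(3,2)·1! − C(3,3)·0! = 2.
Probability = 2/6 = 1/3.

1/3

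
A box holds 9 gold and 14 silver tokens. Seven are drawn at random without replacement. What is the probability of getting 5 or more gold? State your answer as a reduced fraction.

Total selections: C(23,7) = 245157.
Favorable selections (5 or more gold): C(9,5)·C(14,2) + C(9,6)·C(14,1) + C(9,7)·C(14,0) = 11466 + 1176 + 36 = 12678.
Probability = 12678/245157 = 4226/81719.

4226/81719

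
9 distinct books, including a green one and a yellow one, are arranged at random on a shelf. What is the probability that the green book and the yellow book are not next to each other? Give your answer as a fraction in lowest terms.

There are 9! = 362880 arrangements.
Arrangements with the green book and the yellow book adjacent: 2·8! = 80640.
So not adjacent: 362880 − 80640 = 282240, probability 282240/362880 = 7/9.

7/9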